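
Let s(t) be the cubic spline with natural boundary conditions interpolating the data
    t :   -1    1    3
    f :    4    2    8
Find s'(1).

Write M_i for s''(x_i). With h_i = 2, 2 and divided differences Δ_i = -1, 3, the continuity of s' gives the tridiagonal system
  2·M_0 + 8·M_1 + 2·M_2 = 6(Δ_1 - Δ_0) = 24
Natural end conditions: M_0 = M_2 = 0.
Solving: M_0 = 0, M_1 = 3, M_2 = 0.
On [1, 3], s'(t) = b_1 + 2c_1·(t - 1) + 3d_1·(t - 1)² with b_1 = Δ_1 - h_1(2M_1 + M_2)/6 = 1, c_1 = M_1/2 = 3/2, d_1 = (M_2 - M_1)/(6h_1) = -1/4. So s'(1) = 1.

1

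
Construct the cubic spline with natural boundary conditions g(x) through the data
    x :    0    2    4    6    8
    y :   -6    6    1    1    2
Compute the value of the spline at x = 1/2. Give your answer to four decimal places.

-1.8532

Let σ_i = g''(x_i). Step sizes h_i = 2, 2, 2, 2; slopes of the chords Δ_i = (y_(i+1) - y_i)/h_i = 6, -5/2, 0, 1/2.
  2·σ_0 + 8·σ_1 + 2·σ_2 = 6(Δ_1 - Δ_0) = -51
  2·σ_1 + 8·σ_2 + 2·σ_3 = 6(Δ_2 - Δ_1) = 15
  2·σ_2 + 8·σ_3 + 2·σ_4 = 6(Δ_3 - Δ_2) = 3
Natural end conditions: σ_0 = σ_4 = 0.
Forward elimination and back-substitution give σ_0 = 0, σ_1 = -411/56, σ_2 = 27/7, σ_3 = -33/56, σ_4 = 0.
On [0, 2], g(x) = -6 + 473/56·x + 0·x² - 137/224·x³.
With x = 1/2: g(1/2) = -3321/1792.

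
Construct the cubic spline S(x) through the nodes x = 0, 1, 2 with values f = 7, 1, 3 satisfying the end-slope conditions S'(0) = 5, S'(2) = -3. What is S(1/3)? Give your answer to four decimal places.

With σ_i denoting the second derivative at x_i, h_i = 1, 1, and Δ_i = (y_(i+1) − y_i)/h_i = -6, 2:
  1·σ_0 + 4·σ_1 + 1·σ_2 = 6(Δ_1 - Δ_0) = 48
Clamped end conditions give two more equations: 2h_0·σ_0 + h_0·σ_1 = 6(Δ_0 - S'(0)) = -66 and h_1·σ_1 + 2h_1·σ_2 = 6(S'(2) - Δ_1) = -30.
Forward elimination and back-substitution give σ_0 = -49, σ_1 = 32, σ_2 = -31.
On [0, 1], S(x) = 7 + 5·x - 49/2·x² + 27/2·x³.
With x = 1/3: S(1/3) = 58/9.

6.4444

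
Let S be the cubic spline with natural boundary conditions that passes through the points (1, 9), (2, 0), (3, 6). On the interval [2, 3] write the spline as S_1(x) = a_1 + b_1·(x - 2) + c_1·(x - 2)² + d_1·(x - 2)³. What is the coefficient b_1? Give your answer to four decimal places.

-1.5000

Write M_i for S''(x_i). With h_i = 1, 1 and divided differences Δ_i = -9, 6, the continuity of S' gives the tridiagonal system
  1·M_0 + 4·M_1 + 1·M_2 = 6(Δ_1 - Δ_0) = 90
Natural end conditions: M_0 = M_2 = 0.
Solving the tridiagonal system: M_0 = 0, M_1 = 45/2, M_2 = 0.
On [2, 3], with S_1(x) = a_1 + b_1·(x - 2) + c_1·(x - 2)² + d_1·(x - 2)³: c_1 = M_1/2 = 45/4, d_1 = (M_2 - M_1)/(6h_1) = -15/4, b_1 = Δ_1 - h_1(2M_1 + M_2)/6 = -3/2.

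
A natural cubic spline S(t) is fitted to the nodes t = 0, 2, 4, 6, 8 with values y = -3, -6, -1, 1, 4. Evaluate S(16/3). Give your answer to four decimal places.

0.5463

Put M_i = S'' at the i-th knot. Here h = (2, 2, 2, 2) and Δ = (-3/2, 5/2, 1, 3/2), so the interior equations h_(i-1)·M_(i-1) + 2(h_(i-1)+h_i)·M_i + h_i·M_(i+1) = 6(Δ_i − Δ_(i-1)) read
  2·M_0 + 8·M_1 + 2·M_2 = 6(Δ_1 - Δ_0) = 24
  2·M_1 + 8·M_2 + 2·M_3 = 6(Δ_2 - Δ_1) = -9
  2·M_2 + 8·M_3 + 2·M_4 = 6(Δ_3 - Δ_2) = 3
Natural end conditions: M_0 = M_4 = 0.
Solving: M_0 = 0, M_1 = 57/16, M_2 = -9/4, M_3 = 15/16, M_4 = 0.
On [4, 6], S(t) = -1 + 35/16·(t - 4) - 9/8·(t - 4)² + 17/64·(t - 4)³.
With (t - 4) = 4/3: S(16/3) = 59/108.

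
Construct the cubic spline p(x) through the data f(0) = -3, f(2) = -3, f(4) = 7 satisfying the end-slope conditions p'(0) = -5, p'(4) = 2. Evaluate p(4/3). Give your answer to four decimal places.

-5.0741

Write σ_i for p''(x_i). With h_i = 2, 2 and divided differences Δ_i = 0, 5, the continuity of p' gives the tridiagonal system
  2·σ_0 + 8·σ_1 + 2·σ_2 = 6(Δ_1 - Δ_0) = 30
Clamped end conditions give two more equations: 2h_0·σ_0 + h_0·σ_1 = 6(Δ_0 - p'(0)) = 30 and h_1·σ_1 + 2h_1·σ_2 = 6(p'(4) - Δ_1) = -18.
Solving the tridiagonal system: σ_0 = 11/2, σ_1 = 4, σ_2 = -13/2.
On [0, 2], p(x) = -3 - 5·x + 11/4·x² - 1/8·x³.
With x = 4/3: p(4/3) = -137/27.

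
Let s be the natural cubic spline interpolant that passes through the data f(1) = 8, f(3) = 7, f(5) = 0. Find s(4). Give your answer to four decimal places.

4.0625

With M_i denoting the second derivative at x_i, h_i = 2, 2, and Δ_i = (y_(i+1) − y_i)/h_i = -1/2, -7/2:
  2·M_0 + 8·M_1 + 2·M_2 = 6(Δ_1 - Δ_0) = -18
Natural end conditions: M_0 = M_2 = 0.
Solving: M_0 = 0, M_1 = -9/4, M_2 = 0.
On [3, 5], s(x) = 7 - 2·(x - 3) - 9/8·(x - 3)² + 3/16·(x - 3)³.
With (x - 3) = 1: s(4) = 65/16.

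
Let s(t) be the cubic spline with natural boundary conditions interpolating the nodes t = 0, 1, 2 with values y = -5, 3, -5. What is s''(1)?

With m_i denoting the second derivative at x_i, h_i = 1, 1, and Δ_i = (y_(i+1) − y_i)/h_i = 8, -8:
  1·m_0 + 4·m_1 + 1·m_2 = 6(Δ_1 - Δ_0) = -96
Natural end conditions: m_0 = m_2 = 0.
Hence m_0 = 0, m_1 = -24, m_2 = 0.

-24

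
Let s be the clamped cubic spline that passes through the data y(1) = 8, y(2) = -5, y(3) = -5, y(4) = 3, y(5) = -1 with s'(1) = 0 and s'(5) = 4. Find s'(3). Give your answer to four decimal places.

9.0714

Let M_i = s''(x_i). Step sizes h_i = 1, 1, 1, 1; slopes of the chords Δ_i = (y_(i+1) - y_i)/h_i = -13, 0, 8, -4.
  1·M_0 + 4·M_1 + 1·M_2 = 6(Δ_1 - Δ_0) = 78
  1·M_1 + 4·M_2 + 1·M_3 = 6(Δ_2 - Δ_1) = 48
  1·M_2 + 4·M_3 + 1·M_4 = 6(Δ_3 - Δ_2) = -72
Clamped end conditions give two more equations: 2h_0·M_0 + h_0·M_1 = 6(Δ_0 - s'(1)) = -78 and h_3·M_3 + 2h_3·M_4 = 6(s'(5) - Δ_3) = 48.
Forward elimination and back-substitution give M_0 = -1511/28, M_1 = 419/14, M_2 = 49/4, M_3 = -433/14, M_4 = 1105/28.
On [3, 4], s'(t) = b_2 + 2c_2·(t - 3) + 3d_2·(t - 3)² with b_2 = Δ_2 - h_2(2M_2 + M_3)/6 = 127/14, c_2 = M_2/2 = 49/8, d_2 = (M_3 - M_2)/(6h_2) = -403/56. So s'(3) = 127/14.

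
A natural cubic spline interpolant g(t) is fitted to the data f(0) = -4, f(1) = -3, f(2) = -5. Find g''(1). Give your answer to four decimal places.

-4.5000

Write m_i for g''(x_i). With h_i = 1, 1 and divided differences Δ_i = 1, -2, the continuity of g' gives the tridiagonal system
  1·m_0 + 4·m_1 + 1·m_2 = 6(Δ_1 - Δ_0) = -18
Natural end conditions: m_0 = m_2 = 0.
Solving: m_0 = 0, m_1 = -9/2, m_2 = 0.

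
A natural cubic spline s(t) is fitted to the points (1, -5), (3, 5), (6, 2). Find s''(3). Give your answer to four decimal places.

-3.6000

Put M_i = s'' at the i-th knot. Here h = (2, 3) and Δ = (5, -1), so the interior equations h_(i-1)·M_(i-1) + 2(h_(i-1)+h_i)·M_i + h_i·M_(i+1) = 6(Δ_i − Δ_(i-1)) read
  2·M_0 + 10·M_1 + 3·M_2 = 6(Δ_1 - Δ_0) = -36
Natural end conditions: M_0 = M_2 = 0.
Hence M_0 = 0, M_1 = -18/5, M_2 = 0.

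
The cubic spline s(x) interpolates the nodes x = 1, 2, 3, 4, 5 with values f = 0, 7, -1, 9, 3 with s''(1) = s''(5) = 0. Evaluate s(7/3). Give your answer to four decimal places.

4.2235

Put M_i = s'' at the i-th knot. Here h = (1, 1, 1, 1) and Δ = (7, -8, 10, -6), so the interior equations h_(i-1)·M_(i-1) + 2(h_(i-1)+h_i)·M_i + h_i·M_(i+1) = 6(Δ_i − Δ_(i-1)) read
  1·M_0 + 4·M_1 + 1·M_2 = 6(Δ_1 - Δ_0) = -90
  1·M_1 + 4·M_2 + 1·M_3 = 6(Δ_2 - Δ_1) = 108
  1·M_2 + 4·M_3 + 1·M_4 = 6(Δ_3 - Δ_2) = -96
Natural end conditions: M_0 = M_4 = 0.
Hence M_0 = 0, M_1 = -939/28, M_2 = 309/7, M_3 = -981/28, M_4 = 0.
On [2, 3], s(x) = 7 - 117/28·(x - 2) - 939/56·(x - 2)² + 725/56·(x - 2)³.
With (x - 2) = 1/3: s(7/3) = 3193/756.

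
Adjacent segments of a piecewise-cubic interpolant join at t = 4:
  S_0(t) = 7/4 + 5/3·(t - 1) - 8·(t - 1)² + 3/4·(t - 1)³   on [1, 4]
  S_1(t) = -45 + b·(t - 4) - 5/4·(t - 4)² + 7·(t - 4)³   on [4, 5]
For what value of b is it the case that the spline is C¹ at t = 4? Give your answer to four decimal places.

-26.0833

S_0'(t) = 5/3 - 16·(t - 1) + 9/4·(t - 1)², so S_0'(4) = -313/12. On the right, S_1'(4) = b, so b = -313/12.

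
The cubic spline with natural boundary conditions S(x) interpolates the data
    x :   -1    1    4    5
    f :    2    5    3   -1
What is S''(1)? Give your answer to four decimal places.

Put M_i = S'' at the i-th knot. Here h = (2, 3, 1) and Δ = (3/2, -2/3, -4), so the interior equations h_(i-1)·M_(i-1) + 2(h_(i-1)+h_i)·M_i + h_i·M_(i+1) = 6(Δ_i − Δ_(i-1)) read
  2·M_0 + 10·M_1 + 3·M_2 = 6(Δ_1 - Δ_0) = -13
  3·M_1 + 8·M_2 + 1·M_3 = 6(Δ_2 - Δ_1) = -20
Natural end conditions: M_0 = M_3 = 0.
Solving: M_0 = 0, M_1 = -44/71, M_2 = -161/71, M_3 = 0.

-0.6197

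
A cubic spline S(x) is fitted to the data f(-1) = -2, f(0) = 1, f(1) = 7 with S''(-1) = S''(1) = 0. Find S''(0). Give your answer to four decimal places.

4.5000

With M_i denoting the second derivative at x_i, h_i = 1, 1, and Δ_i = (y_(i+1) − y_i)/h_i = 3, 6:
  1·M_0 + 4·M_1 + 1·M_2 = 6(Δ_1 - Δ_0) = 18
Natural end conditions: M_0 = M_2 = 0.
Solving the tridiagonal system: M_0 = 0, M_1 = 9/2, M_2 = 0.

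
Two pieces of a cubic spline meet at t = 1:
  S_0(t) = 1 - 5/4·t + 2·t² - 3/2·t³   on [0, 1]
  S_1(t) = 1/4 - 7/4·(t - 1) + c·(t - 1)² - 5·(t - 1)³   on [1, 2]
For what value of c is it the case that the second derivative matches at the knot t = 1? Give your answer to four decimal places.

S_0''(t) = 4 - 9·t, so S_0''(1) = -5. On the right, S_1''(1) = 2c, so c = -5/2.

-2.5000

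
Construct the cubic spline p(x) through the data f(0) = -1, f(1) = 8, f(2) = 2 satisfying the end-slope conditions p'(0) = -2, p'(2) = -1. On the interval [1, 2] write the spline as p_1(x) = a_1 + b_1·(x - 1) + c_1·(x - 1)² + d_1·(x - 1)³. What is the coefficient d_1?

Let m_i = p''(x_i). Step sizes h_i = 1, 1; slopes of the chords Δ_i = (y_(i+1) - y_i)/h_i = 9, -6.
  1·m_0 + 4·m_1 + 1·m_2 = 6(Δ_1 - Δ_0) = -90
Clamped end conditions give two more equations: 2h_0·m_0 + h_0·m_1 = 6(Δ_0 - p'(0)) = 66 and h_1·m_1 + 2h_1·m_2 = 6(p'(2) - Δ_1) = 30.
Solving the tridiagonal system: m_0 = 56, m_1 = -46, m_2 = 38.
On [1, 2], with p_1(x) = a_1 + b_1·(x - 1) + c_1·(x - 1)² + d_1·(x - 1)³: c_1 = m_1/2 = -23, d_1 = (m_2 - m_1)/(6h_1) = 14, b_1 = Δ_1 - h_1(2m_1 + m_2)/6 = 3.

14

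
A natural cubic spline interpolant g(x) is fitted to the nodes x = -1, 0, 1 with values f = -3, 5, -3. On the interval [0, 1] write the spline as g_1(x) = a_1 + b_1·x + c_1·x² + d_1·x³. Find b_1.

0

Write m_i for g''(x_i). With h_i = 1, 1 and divided differences Δ_i = 8, -8, the continuity of g' gives the tridiagonal system
  1·m_0 + 4·m_1 + 1·m_2 = 6(Δ_1 - Δ_0) = -96
Natural end conditions: m_0 = m_2 = 0.
Solving: m_0 = 0, m_1 = -24, m_2 = 0.
On [0, 1], with g_1(x) = a_1 + b_1·x + c_1·x² + d_1·x³: c_1 = m_1/2 = -12, d_1 = (m_2 - m_1)/(6h_1) = 4, b_1 = Δ_1 - h_1(2m_1 + m_2)/6 = 0.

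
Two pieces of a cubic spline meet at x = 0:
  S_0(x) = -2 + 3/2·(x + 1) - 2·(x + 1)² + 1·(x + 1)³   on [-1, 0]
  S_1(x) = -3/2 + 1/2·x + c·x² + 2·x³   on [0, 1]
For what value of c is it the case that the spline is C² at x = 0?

1

S_0''(x) = -4 + 6·(x + 1), so S_0''(0) = 2. On the right, S_1''(0) = 2c, so c = 1.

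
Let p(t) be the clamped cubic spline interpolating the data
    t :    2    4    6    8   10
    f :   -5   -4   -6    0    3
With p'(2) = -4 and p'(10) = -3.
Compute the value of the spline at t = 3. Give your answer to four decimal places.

-5.6339

Write m_i for p''(x_i). With h_i = 2, 2, 2, 2 and divided differences Δ_i = 1/2, -1, 3, 3/2, the continuity of p' gives the tridiagonal system
  2·m_0 + 8·m_1 + 2·m_2 = 6(Δ_1 - Δ_0) = -9
  2·m_1 + 8·m_2 + 2·m_3 = 6(Δ_2 - Δ_1) = 24
  2·m_2 + 8·m_3 + 2·m_4 = 6(Δ_3 - Δ_2) = -9
Clamped end conditions give two more equations: 2h_0·m_0 + h_0·m_1 = 6(Δ_0 - p'(2)) = 27 and h_3·m_3 + 2h_3·m_4 = 6(p'(10) - Δ_3) = -27.
Solving: m_0 = 251/28, m_1 = -31/7, m_2 = 17/4, m_3 = -4/7, m_4 = -181/28.
On [2, 4], p(t) = -5 - 4·(t - 2) + 251/56·(t - 2)² - 125/112·(t - 2)³.
With (t - 2) = 1: p(3) = -631/112.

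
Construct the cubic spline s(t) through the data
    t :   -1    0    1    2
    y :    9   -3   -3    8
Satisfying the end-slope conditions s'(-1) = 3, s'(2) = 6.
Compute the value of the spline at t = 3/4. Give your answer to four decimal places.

-4.9500

Write σ_i for s''(x_i). With h_i = 1, 1, 1 and divided differences Δ_i = -12, 0, 11, the continuity of s' gives the tridiagonal system
  1·σ_0 + 4·σ_1 + 1·σ_2 = 6(Δ_1 - Δ_0) = 72
  1·σ_1 + 4·σ_2 + 1·σ_3 = 6(Δ_2 - Δ_1) = 66
Clamped end conditions give two more equations: 2h_0·σ_0 + h_0·σ_1 = 6(Δ_0 - s'(-1)) = -90 and h_2·σ_2 + 2h_2·σ_3 = 6(s'(2) - Δ_2) = -30.
Hence σ_0 = -298/5, σ_1 = 146/5, σ_2 = 74/5, σ_3 = -112/5.
On [0, 1], s(t) = -3 - 61/5·t + 73/5·t² - 12/5·t³.
With t = 3/4: s(3/4) = -99/20.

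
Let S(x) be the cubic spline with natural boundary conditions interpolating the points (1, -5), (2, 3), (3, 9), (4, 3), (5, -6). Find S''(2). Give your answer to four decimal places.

1.6071

Put σ_i = S'' at the i-th knot. Here h = (1, 1, 1, 1) and Δ = (8, 6, -6, -9), so the interior equations h_(i-1)·σ_(i-1) + 2(h_(i-1)+h_i)·σ_i + h_i·σ_(i+1) = 6(Δ_i − Δ_(i-1)) read
  1·σ_0 + 4·σ_1 + 1·σ_2 = 6(Δ_1 - Δ_0) = -12
  1·σ_1 + 4·σ_2 + 1·σ_3 = 6(Δ_2 - Δ_1) = -72
  1·σ_2 + 4·σ_3 + 1·σ_4 = 6(Δ_3 - Δ_2) = -18
Natural end conditions: σ_0 = σ_4 = 0.
Solving the tridiagonal system: σ_0 = 0, σ_1 = 45/28, σ_2 = -129/7, σ_3 = 3/28, σ_4 = 0.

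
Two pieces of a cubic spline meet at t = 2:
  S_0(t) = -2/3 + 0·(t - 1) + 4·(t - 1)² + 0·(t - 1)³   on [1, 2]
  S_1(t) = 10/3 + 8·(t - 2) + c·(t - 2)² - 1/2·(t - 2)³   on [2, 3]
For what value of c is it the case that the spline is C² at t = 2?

S_0''(t) = 8 + 0·(t - 1), so S_0''(2) = 8. On the right, S_1''(2) = 2c, so c = 4.

4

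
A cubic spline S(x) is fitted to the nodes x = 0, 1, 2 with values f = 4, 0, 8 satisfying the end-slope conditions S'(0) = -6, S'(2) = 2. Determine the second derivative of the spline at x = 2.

With M_i denoting the second derivative at x_i, h_i = 1, 1, and Δ_i = (y_(i+1) − y_i)/h_i = -4, 8:
  1·M_0 + 4·M_1 + 1·M_2 = 6(Δ_1 - Δ_0) = 72
Clamped end conditions give two more equations: 2h_0·M_0 + h_0·M_1 = 6(Δ_0 - S'(0)) = 12 and h_1·M_1 + 2h_1·M_2 = 6(S'(2) - Δ_1) = -36.
Solving the tridiagonal system: M_0 = -8, M_1 = 28, M_2 = -32.

-32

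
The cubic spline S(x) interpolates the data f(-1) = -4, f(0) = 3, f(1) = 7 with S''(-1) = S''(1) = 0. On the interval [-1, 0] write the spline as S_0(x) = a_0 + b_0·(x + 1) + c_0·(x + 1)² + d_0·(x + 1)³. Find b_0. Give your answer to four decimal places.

Put M_i = S'' at the i-th knot. Here h = (1, 1) and Δ = (7, 4), so the interior equations h_(i-1)·M_(i-1) + 2(h_(i-1)+h_i)·M_i + h_i·M_(i+1) = 6(Δ_i − Δ_(i-1)) read
  1·M_0 + 4·M_1 + 1·M_2 = 6(Δ_1 - Δ_0) = -18
Natural end conditions: M_0 = M_2 = 0.
Forward elimination and back-substitution give M_0 = 0, M_1 = -9/2, M_2 = 0.
On [-1, 0], with S_0(x) = a_0 + b_0·(x + 1) + c_0·(x + 1)² + d_0·(x + 1)³: c_0 = M_0/2 = 0, d_0 = (M_1 - M_0)/(6h_0) = -3/4, b_0 = Δ_0 - h_0(2M_0 + M_1)/6 = 31/4.

7.7500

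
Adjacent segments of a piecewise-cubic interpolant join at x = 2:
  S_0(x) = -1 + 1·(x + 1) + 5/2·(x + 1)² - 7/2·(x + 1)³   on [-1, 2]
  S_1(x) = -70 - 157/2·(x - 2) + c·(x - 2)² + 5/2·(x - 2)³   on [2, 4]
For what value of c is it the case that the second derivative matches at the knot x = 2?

-29

S_0''(x) = 5 - 21·(x + 1), so S_0''(2) = -58. On the right, S_1''(2) = 2c, so c = -29.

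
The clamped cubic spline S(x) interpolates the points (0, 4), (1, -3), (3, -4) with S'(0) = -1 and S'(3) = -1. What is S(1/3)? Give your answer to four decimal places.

2.5370

Write M_i for S''(x_i). With h_i = 1, 2 and divided differences Δ_i = -7, -1/2, the continuity of S' gives the tridiagonal system
  1·M_0 + 6·M_1 + 2·M_2 = 6(Δ_1 - Δ_0) = 39
Clamped end conditions give two more equations: 2h_0·M_0 + h_0·M_1 = 6(Δ_0 - S'(0)) = -36 and h_1·M_1 + 2h_1·M_2 = 6(S'(3) - Δ_1) = -3.
Solving: M_0 = -49/2, M_1 = 13, M_2 = -29/4.
On [0, 1], S(x) = 4 - 1·x - 49/4·x² + 25/4·x³.
With x = 1/3: S(1/3) = 137/54.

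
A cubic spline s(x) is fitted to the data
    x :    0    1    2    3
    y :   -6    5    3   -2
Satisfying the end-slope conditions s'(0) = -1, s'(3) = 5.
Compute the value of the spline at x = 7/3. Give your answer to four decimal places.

0.0296

Write m_i for s''(x_i). With h_i = 1, 1, 1 and divided differences Δ_i = 11, -2, -5, the continuity of s' gives the tridiagonal system
  1·m_0 + 4·m_1 + 1·m_2 = 6(Δ_1 - Δ_0) = -78
  1·m_1 + 4·m_2 + 1·m_3 = 6(Δ_2 - Δ_1) = -18
Clamped end conditions give two more equations: 2h_0·m_0 + h_0·m_1 = 6(Δ_0 - s'(0)) = 72 and h_2·m_2 + 2h_2·m_3 = 6(s'(3) - Δ_2) = 60.
Hence m_0 = 258/5, m_1 = -156/5, m_2 = -24/5, m_3 = 162/5.
On [2, 3], s(x) = 3 - 44/5·(x - 2) - 12/5·(x - 2)² + 31/5·(x - 2)³.
With (x - 2) = 1/3: s(7/3) = 4/135.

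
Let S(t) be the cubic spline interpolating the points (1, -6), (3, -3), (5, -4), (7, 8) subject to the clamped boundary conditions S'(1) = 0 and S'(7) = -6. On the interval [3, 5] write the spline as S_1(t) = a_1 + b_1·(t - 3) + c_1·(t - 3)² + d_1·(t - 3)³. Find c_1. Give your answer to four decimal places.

Put M_i = S'' at the i-th knot. Here h = (2, 2, 2) and Δ = (3/2, -1/2, 6), so the interior equations h_(i-1)·M_(i-1) + 2(h_(i-1)+h_i)·M_i + h_i·M_(i+1) = 6(Δ_i − Δ_(i-1)) read
  2·M_0 + 8·M_1 + 2·M_2 = 6(Δ_1 - Δ_0) = -12
  2·M_1 + 8·M_2 + 2·M_3 = 6(Δ_2 - Δ_1) = 39
Clamped end conditions give two more equations: 2h_0·M_0 + h_0·M_1 = 6(Δ_0 - S'(1)) = 9 and h_2·M_2 + 2h_2·M_3 = 6(S'(7) - Δ_2) = -72.
Solving the tridiagonal system: M_0 = 26/5, M_1 = -59/10, M_2 = 62/5, M_3 = -121/5.
On [3, 5], with S_1(t) = a_1 + b_1·(t - 3) + c_1·(t - 3)² + d_1·(t - 3)³: c_1 = M_1/2 = -59/20, d_1 = (M_2 - M_1)/(6h_1) = 61/40, b_1 = Δ_1 - h_1(2M_1 + M_2)/6 = -7/10.

-2.9500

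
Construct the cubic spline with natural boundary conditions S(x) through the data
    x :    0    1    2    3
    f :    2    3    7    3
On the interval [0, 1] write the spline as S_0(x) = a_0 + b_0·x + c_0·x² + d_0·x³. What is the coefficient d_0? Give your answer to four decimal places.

1.3333

With M_i denoting the second derivative at x_i, h_i = 1, 1, 1, and Δ_i = (y_(i+1) − y_i)/h_i = 1, 4, -4:
  1·M_0 + 4·M_1 + 1·M_2 = 6(Δ_1 - Δ_0) = 18
  1·M_1 + 4·M_2 + 1·M_3 = 6(Δ_2 - Δ_1) = -48
Natural end conditions: M_0 = M_3 = 0.
Forward elimination and back-substitution give M_0 = 0, M_1 = 8, M_2 = -14, M_3 = 0.
On [0, 1], with S_0(x) = a_0 + b_0·x + c_0·x² + d_0·x³: c_0 = M_0/2 = 0, d_0 = (M_1 - M_0)/(6h_0) = 4/3, b_0 = Δ_0 - h_0(2M_0 + M_1)/6 = -1/3.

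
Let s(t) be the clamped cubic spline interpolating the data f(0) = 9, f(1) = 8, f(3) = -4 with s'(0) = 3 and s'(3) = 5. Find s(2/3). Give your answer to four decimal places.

9.3457

Let M_i = s''(x_i). Step sizes h_i = 1, 2; slopes of the chords Δ_i = (y_(i+1) - y_i)/h_i = -1, -6.
  1·M_0 + 6·M_1 + 2·M_2 = 6(Δ_1 - Δ_0) = -30
Clamped end conditions give two more equations: 2h_0·M_0 + h_0·M_1 = 6(Δ_0 - s'(0)) = -24 and h_1·M_1 + 2h_1·M_2 = 6(s'(3) - Δ_1) = 66.
Solving: M_0 = -19/3, M_1 = -34/3, M_2 = 133/6.
On [0, 1], s(t) = 9 + 3·t - 19/6·t² - 5/6·t³.
With t = 2/3: s(2/3) = 757/81.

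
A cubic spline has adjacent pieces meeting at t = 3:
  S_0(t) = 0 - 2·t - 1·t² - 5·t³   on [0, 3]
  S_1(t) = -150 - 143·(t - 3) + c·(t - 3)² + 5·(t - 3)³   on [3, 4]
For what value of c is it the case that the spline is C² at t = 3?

-46

S_0''(t) = -2 - 30·t, so S_0''(3) = -92. On the right, S_1''(3) = 2c, so c = -46.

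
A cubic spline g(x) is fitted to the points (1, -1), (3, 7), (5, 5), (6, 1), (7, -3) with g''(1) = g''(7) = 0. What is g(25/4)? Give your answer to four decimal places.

-0.0273

Let m_i = g''(x_i). Step sizes h_i = 2, 2, 1, 1; slopes of the chords Δ_i = (y_(i+1) - y_i)/h_i = 4, -1, -4, -4.
  2·m_0 + 8·m_1 + 2·m_2 = 6(Δ_1 - Δ_0) = -30
  2·m_1 + 6·m_2 + 1·m_3 = 6(Δ_2 - Δ_1) = -18
  1·m_2 + 4·m_3 + 1·m_4 = 6(Δ_3 - Δ_2) = 0
Natural end conditions: m_0 = m_4 = 0.
Solving the tridiagonal system: m_0 = 0, m_1 = -13/4, m_2 = -2, m_3 = 1/2, m_4 = 0.
On [6, 7], g(x) = 1 - 25/6·(x - 6) + 1/4·(x - 6)² - 1/12·(x - 6)³.
With (x - 6) = 1/4: g(25/4) = -7/256.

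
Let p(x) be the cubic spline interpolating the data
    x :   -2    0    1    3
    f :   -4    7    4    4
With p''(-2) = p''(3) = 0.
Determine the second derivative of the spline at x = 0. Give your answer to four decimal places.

With M_i denoting the second derivative at x_i, h_i = 2, 1, 2, and Δ_i = (y_(i+1) − y_i)/h_i = 11/2, -3, 0:
  2·M_0 + 6·M_1 + 1·M_2 = 6(Δ_1 - Δ_0) = -51
  1·M_1 + 6·M_2 + 2·M_3 = 6(Δ_2 - Δ_1) = 18
Natural end conditions: M_0 = M_3 = 0.
Forward elimination and back-substitution give M_0 = 0, M_1 = -324/35, M_2 = 159/35, M_3 = 0.

-9.2571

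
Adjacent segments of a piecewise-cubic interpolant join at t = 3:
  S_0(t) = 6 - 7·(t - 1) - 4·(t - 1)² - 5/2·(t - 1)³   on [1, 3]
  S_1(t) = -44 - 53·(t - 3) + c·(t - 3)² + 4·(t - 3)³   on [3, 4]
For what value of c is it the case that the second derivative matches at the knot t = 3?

-19

S_0''(t) = -8 - 15·(t - 1), so S_0''(3) = -38. On the right, S_1''(3) = 2c, so c = -19.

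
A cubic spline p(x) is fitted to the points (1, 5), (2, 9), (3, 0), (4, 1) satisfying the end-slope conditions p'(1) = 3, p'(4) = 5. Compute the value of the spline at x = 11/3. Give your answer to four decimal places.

-0.4840

With M_i denoting the second derivative at x_i, h_i = 1, 1, 1, and Δ_i = (y_(i+1) − y_i)/h_i = 4, -9, 1:
  1·M_0 + 4·M_1 + 1·M_2 = 6(Δ_1 - Δ_0) = -78
  1·M_1 + 4·M_2 + 1·M_3 = 6(Δ_2 - Δ_1) = 60
Clamped end conditions give two more equations: 2h_0·M_0 + h_0·M_1 = 6(Δ_0 - p'(1)) = 6 and h_2·M_2 + 2h_2·M_3 = 6(p'(4) - Δ_2) = 24.
Forward elimination and back-substitution give M_0 = 266/15, M_1 = -442/15, M_2 = 332/15, M_3 = 14/15.
On [3, 4], p(x) = 0 - 98/15·(x - 3) + 166/15·(x - 3)² - 53/15·(x - 3)³.
With (x - 3) = 2/3: p(11/3) = -196/405.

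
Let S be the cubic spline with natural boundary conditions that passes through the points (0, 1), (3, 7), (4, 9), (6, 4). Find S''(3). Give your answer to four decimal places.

0.5745

Let M_i = S''(x_i). Step sizes h_i = 3, 1, 2; slopes of the chords Δ_i = (y_(i+1) - y_i)/h_i = 2, 2, -5/2.
  3·M_0 + 8·M_1 + 1·M_2 = 6(Δ_1 - Δ_0) = 0
  1·M_1 + 6·M_2 + 2·M_3 = 6(Δ_2 - Δ_1) = -27
Natural end conditions: M_0 = M_3 = 0.
Solving the tridiagonal system: M_0 = 0, M_1 = 27/47, M_2 = -216/47, M_3 = 0.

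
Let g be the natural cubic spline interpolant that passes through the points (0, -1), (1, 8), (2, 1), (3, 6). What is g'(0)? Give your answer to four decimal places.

Let σ_i = g''(x_i). Step sizes h_i = 1, 1, 1; slopes of the chords Δ_i = (y_(i+1) - y_i)/h_i = 9, -7, 5.
  1·σ_0 + 4·σ_1 + 1·σ_2 = 6(Δ_1 - Δ_0) = -96
  1·σ_1 + 4·σ_2 + 1·σ_3 = 6(Δ_2 - Δ_1) = 72
Natural end conditions: σ_0 = σ_3 = 0.
Forward elimination and back-substitution give σ_0 = 0, σ_1 = -152/5, σ_2 = 128/5, σ_3 = 0.
On [0, 1], g'(t) = b_0 + 2c_0·t + 3d_0·t² with b_0 = Δ_0 - h_0(2σ_0 + σ_1)/6 = 211/15, c_0 = σ_0/2 = 0, d_0 = (σ_1 - σ_0)/(6h_0) = -76/15. So g'(0) = 211/15.

14.0667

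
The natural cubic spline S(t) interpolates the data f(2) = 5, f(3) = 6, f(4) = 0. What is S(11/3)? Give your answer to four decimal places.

2.5185

Write m_i for S''(x_i). With h_i = 1, 1 and divided differences Δ_i = 1, -6, the continuity of S' gives the tridiagonal system
  1·m_0 + 4·m_1 + 1·m_2 = 6(Δ_1 - Δ_0) = -42
Natural end conditions: m_0 = m_2 = 0.
Solving: m_0 = 0, m_1 = -21/2, m_2 = 0.
On [3, 4], S(t) = 6 - 5/2·(t - 3) - 21/4·(t - 3)² + 7/4·(t - 3)³.
With (t - 3) = 2/3: S(11/3) = 68/27.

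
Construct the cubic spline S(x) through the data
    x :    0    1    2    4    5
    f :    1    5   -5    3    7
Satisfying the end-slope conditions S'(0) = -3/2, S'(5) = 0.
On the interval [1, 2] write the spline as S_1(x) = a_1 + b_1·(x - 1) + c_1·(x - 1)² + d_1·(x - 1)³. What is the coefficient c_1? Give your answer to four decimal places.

-17.4609

Put m_i = S'' at the i-th knot. Here h = (1, 1, 2, 1) and Δ = (4, -10, 4, 4), so the interior equations h_(i-1)·m_(i-1) + 2(h_(i-1)+h_i)·m_i + h_i·m_(i+1) = 6(Δ_i − Δ_(i-1)) read
  1·m_0 + 4·m_1 + 1·m_2 = 6(Δ_1 - Δ_0) = -84
  1·m_1 + 6·m_2 + 2·m_3 = 6(Δ_2 - Δ_1) = 84
  2·m_2 + 6·m_3 + 1·m_4 = 6(Δ_3 - Δ_2) = 0
Clamped end conditions give two more equations: 2h_0·m_0 + h_0·m_1 = 6(Δ_0 - S'(0)) = 33 and h_3·m_3 + 2h_3·m_4 = 6(S'(5) - Δ_3) = -24.
Hence m_0 = 4347/128, m_1 = -2235/64, m_2 = 2781/128, m_3 = -183/32, m_4 = -585/64.
On [1, 2], with S_1(x) = a_1 + b_1·(x - 1) + c_1·(x - 1)² + d_1·(x - 1)³: c_1 = m_1/2 = -2235/128, d_1 = (m_2 - m_1)/(6h_1) = 2417/256, b_1 = Δ_1 - h_1(2m_1 + m_2)/6 = -507/256.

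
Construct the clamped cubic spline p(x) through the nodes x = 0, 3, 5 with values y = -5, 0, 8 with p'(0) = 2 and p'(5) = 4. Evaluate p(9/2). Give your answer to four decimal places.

Let M_i = p''(x_i). Step sizes h_i = 3, 2; slopes of the chords Δ_i = (y_(i+1) - y_i)/h_i = 5/3, 4.
  3·M_0 + 10·M_1 + 2·M_2 = 6(Δ_1 - Δ_0) = 14
Clamped end conditions give two more equations: 2h_0·M_0 + h_0·M_1 = 6(Δ_0 - p'(0)) = -2 and h_1·M_1 + 2h_1·M_2 = 6(p'(5) - Δ_1) = 0.
Hence M_0 = -4/3, M_1 = 2, M_2 = -1.
On [3, 5], p(x) = 0 + 3·(x - 3) + 1·(x - 3)² - 1/4·(x - 3)³.
With (x - 3) = 3/2: p(9/2) = 189/32.

5.9063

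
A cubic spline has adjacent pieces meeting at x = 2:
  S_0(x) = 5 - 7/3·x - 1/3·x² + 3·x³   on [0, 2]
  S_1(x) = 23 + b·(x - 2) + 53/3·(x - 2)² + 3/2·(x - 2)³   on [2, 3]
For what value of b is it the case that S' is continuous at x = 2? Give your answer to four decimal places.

S_0'(x) = -7/3 - 2/3·x + 9·x², so S_0'(2) = 97/3. On the right, S_1'(2) = b, so b = 97/3.

32.3333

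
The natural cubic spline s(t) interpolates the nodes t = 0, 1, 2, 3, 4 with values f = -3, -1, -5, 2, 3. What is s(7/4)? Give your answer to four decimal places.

-4.7266

Put m_i = s'' at the i-th knot. Here h = (1, 1, 1, 1) and Δ = (2, -4, 7, 1), so the interior equations h_(i-1)·m_(i-1) + 2(h_(i-1)+h_i)·m_i + h_i·m_(i+1) = 6(Δ_i − Δ_(i-1)) read
  1·m_0 + 4·m_1 + 1·m_2 = 6(Δ_1 - Δ_0) = -36
  1·m_1 + 4·m_2 + 1·m_3 = 6(Δ_2 - Δ_1) = 66
  1·m_2 + 4·m_3 + 1·m_4 = 6(Δ_3 - Δ_2) = -36
Natural end conditions: m_0 = m_4 = 0.
Solving: m_0 = 0, m_1 = -15, m_2 = 24, m_3 = -15, m_4 = 0.
On [1, 2], s(t) = -1 - 3·(t - 1) - 15/2·(t - 1)² + 13/2·(t - 1)³.
With (t - 1) = 3/4: s(7/4) = -605/128.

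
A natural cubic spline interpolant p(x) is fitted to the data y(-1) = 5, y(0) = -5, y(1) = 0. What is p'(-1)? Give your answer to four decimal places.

With m_i denoting the second derivative at x_i, h_i = 1, 1, and Δ_i = (y_(i+1) − y_i)/h_i = -10, 5:
  1·m_0 + 4·m_1 + 1·m_2 = 6(Δ_1 - Δ_0) = 90
Natural end conditions: m_0 = m_2 = 0.
Forward elimination and back-substitution give m_0 = 0, m_1 = 45/2, m_2 = 0.
On [-1, 0], p'(x) = b_0 + 2c_0·(x + 1) + 3d_0·(x + 1)² with b_0 = Δ_0 - h_0(2m_0 + m_1)/6 = -55/4, c_0 = m_0/2 = 0, d_0 = (m_1 - m_0)/(6h_0) = 15/4. So p'(-1) = -55/4.

-13.7500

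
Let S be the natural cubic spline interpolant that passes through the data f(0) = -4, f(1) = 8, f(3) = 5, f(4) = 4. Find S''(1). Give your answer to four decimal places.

-15.3750

Write m_i for S''(x_i). With h_i = 1, 2, 1 and divided differences Δ_i = 12, -3/2, -1, the continuity of S' gives the tridiagonal system
  1·m_0 + 6·m_1 + 2·m_2 = 6(Δ_1 - Δ_0) = -81
  2·m_1 + 6·m_2 + 1·m_3 = 6(Δ_2 - Δ_1) = 3
Natural end conditions: m_0 = m_3 = 0.
Hence m_0 = 0, m_1 = -123/8, m_2 = 45/8, m_3 = 0.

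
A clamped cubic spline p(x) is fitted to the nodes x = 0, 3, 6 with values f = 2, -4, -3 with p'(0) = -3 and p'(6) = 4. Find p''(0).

Write M_i for p''(x_i). With h_i = 3, 3 and divided differences Δ_i = -2, 1/3, the continuity of p' gives the tridiagonal system
  3·M_0 + 12·M_1 + 3·M_2 = 6(Δ_1 - Δ_0) = 14
Clamped end conditions give two more equations: 2h_0·M_0 + h_0·M_1 = 6(Δ_0 - p'(0)) = 6 and h_1·M_1 + 2h_1·M_2 = 6(p'(6) - Δ_1) = 22.
Solving: M_0 = 1, M_1 = 0, M_2 = 11/3.

1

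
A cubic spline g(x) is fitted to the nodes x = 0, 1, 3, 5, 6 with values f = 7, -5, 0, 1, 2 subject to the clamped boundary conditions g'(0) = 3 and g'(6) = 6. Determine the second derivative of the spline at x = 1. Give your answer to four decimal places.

27.0909

Put σ_i = g'' at the i-th knot. Here h = (1, 2, 2, 1) and Δ = (-12, 5/2, 1/2, 1), so the interior equations h_(i-1)·σ_(i-1) + 2(h_(i-1)+h_i)·σ_i + h_i·σ_(i+1) = 6(Δ_i − Δ_(i-1)) read
  1·σ_0 + 6·σ_1 + 2·σ_2 = 6(Δ_1 - Δ_0) = 87
  2·σ_1 + 8·σ_2 + 2·σ_3 = 6(Δ_2 - Δ_1) = -12
  2·σ_2 + 6·σ_3 + 1·σ_4 = 6(Δ_3 - Δ_2) = 3
Clamped end conditions give two more equations: 2h_0·σ_0 + h_0·σ_1 = 6(Δ_0 - g'(0)) = -90 and h_3·σ_3 + 2h_3·σ_4 = 6(g'(6) - Δ_3) = 30.
Forward elimination and back-substitution give σ_0 = -644/11, σ_1 = 298/11, σ_2 = -17/2, σ_3 = 10/11, σ_4 = 160/11.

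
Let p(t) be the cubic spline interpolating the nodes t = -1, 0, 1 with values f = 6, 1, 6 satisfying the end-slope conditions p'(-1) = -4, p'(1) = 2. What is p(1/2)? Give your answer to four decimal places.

Put σ_i = p'' at the i-th knot. Here h = (1, 1) and Δ = (-5, 5), so the interior equations h_(i-1)·σ_(i-1) + 2(h_(i-1)+h_i)·σ_i + h_i·σ_(i+1) = 6(Δ_i − Δ_(i-1)) read
  1·σ_0 + 4·σ_1 + 1·σ_2 = 6(Δ_1 - Δ_0) = 60
Clamped end conditions give two more equations: 2h_0·σ_0 + h_0·σ_1 = 6(Δ_0 - p'(-1)) = -6 and h_1·σ_1 + 2h_1·σ_2 = 6(p'(1) - Δ_1) = -18.
Forward elimination and back-substitution give σ_0 = -15, σ_1 = 24, σ_2 = -21.
On [0, 1], p(t) = 1 + 1/2·t + 12·t² - 15/2·t³.
With t = 1/2: p(1/2) = 53/16.

3.3125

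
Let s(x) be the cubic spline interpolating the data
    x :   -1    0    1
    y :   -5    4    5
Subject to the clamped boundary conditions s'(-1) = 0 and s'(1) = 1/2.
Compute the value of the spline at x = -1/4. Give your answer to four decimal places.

Let M_i = s''(x_i). Step sizes h_i = 1, 1; slopes of the chords Δ_i = (y_(i+1) - y_i)/h_i = 9, 1.
  1·M_0 + 4·M_1 + 1·M_2 = 6(Δ_1 - Δ_0) = -48
Clamped end conditions give two more equations: 2h_0·M_0 + h_0·M_1 = 6(Δ_0 - s'(-1)) = 54 and h_1·M_1 + 2h_1·M_2 = 6(s'(1) - Δ_1) = -3.
Solving: M_0 = 157/4, M_1 = -49/2, M_2 = 43/4.
On [-1, 0], s(x) = -5 + 0·(x + 1) + 157/8·(x + 1)² - 85/8·(x + 1)³.
With (x + 1) = 3/4: s(-1/4) = 797/512.

1.5566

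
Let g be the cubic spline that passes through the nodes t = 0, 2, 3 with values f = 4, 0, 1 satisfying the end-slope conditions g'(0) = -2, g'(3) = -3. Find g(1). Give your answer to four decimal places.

1.1667

Put M_i = g'' at the i-th knot. Here h = (2, 1) and Δ = (-2, 1), so the interior equations h_(i-1)·M_(i-1) + 2(h_(i-1)+h_i)·M_i + h_i·M_(i+1) = 6(Δ_i − Δ_(i-1)) read
  2·M_0 + 6·M_1 + 1·M_2 = 6(Δ_1 - Δ_0) = 18
Clamped end conditions give two more equations: 2h_0·M_0 + h_0·M_1 = 6(Δ_0 - g'(0)) = 0 and h_1·M_1 + 2h_1·M_2 = 6(g'(3) - Δ_1) = -24.
Solving the tridiagonal system: M_0 = -10/3, M_1 = 20/3, M_2 = -46/3.
On [0, 2], g(t) = 4 - 2·t - 5/3·t² + 5/6·t³.
With t = 1: g(1) = 7/6.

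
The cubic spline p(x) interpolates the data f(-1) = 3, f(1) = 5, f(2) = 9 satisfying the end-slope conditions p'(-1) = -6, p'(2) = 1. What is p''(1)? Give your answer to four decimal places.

1.3333

Write σ_i for p''(x_i). With h_i = 2, 1 and divided differences Δ_i = 1, 4, the continuity of p' gives the tridiagonal system
  2·σ_0 + 6·σ_1 + 1·σ_2 = 6(Δ_1 - Δ_0) = 18
Clamped end conditions give two more equations: 2h_0·σ_0 + h_0·σ_1 = 6(Δ_0 - p'(-1)) = 42 and h_1·σ_1 + 2h_1·σ_2 = 6(p'(2) - Δ_1) = -18.
Forward elimination and back-substitution give σ_0 = 59/6, σ_1 = 4/3, σ_2 = -29/3.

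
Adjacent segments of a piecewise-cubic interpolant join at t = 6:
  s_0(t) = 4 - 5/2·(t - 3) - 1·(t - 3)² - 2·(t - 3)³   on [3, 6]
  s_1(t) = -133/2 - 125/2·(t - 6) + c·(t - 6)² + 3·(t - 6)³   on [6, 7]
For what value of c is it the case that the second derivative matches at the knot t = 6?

-19

s_0''(t) = -2 - 12·(t - 3), so s_0''(6) = -38. On the right, s_1''(6) = 2c, so c = -19.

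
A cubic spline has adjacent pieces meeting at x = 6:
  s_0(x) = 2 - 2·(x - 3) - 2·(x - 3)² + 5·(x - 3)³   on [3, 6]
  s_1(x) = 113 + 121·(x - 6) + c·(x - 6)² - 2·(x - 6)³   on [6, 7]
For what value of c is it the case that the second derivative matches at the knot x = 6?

43

s_0''(x) = -4 + 30·(x - 3), so s_0''(6) = 86. On the right, s_1''(6) = 2c, so c = 43.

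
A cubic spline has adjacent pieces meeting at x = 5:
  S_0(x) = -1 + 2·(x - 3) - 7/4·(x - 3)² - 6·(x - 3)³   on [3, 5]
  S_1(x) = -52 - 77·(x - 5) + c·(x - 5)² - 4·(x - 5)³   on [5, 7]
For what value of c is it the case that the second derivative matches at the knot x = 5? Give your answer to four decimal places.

-37.7500

S_0''(x) = -7/2 - 36·(x - 3), so S_0''(5) = -151/2. On the right, S_1''(5) = 2c, so c = -151/4.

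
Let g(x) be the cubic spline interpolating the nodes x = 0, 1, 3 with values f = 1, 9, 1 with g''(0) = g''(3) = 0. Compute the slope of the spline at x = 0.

10

With M_i denoting the second derivative at x_i, h_i = 1, 2, and Δ_i = (y_(i+1) − y_i)/h_i = 8, -4:
  1·M_0 + 6·M_1 + 2·M_2 = 6(Δ_1 - Δ_0) = -72
Natural end conditions: M_0 = M_2 = 0.
Forward elimination and back-substitution give M_0 = 0, M_1 = -12, M_2 = 0.
On [0, 1], g'(x) = b_0 + 2c_0·x + 3d_0·x² with b_0 = Δ_0 - h_0(2M_0 + M_1)/6 = 10, c_0 = M_0/2 = 0, d_0 = (M_1 - M_0)/(6h_0) = -2. So g'(0) = 10.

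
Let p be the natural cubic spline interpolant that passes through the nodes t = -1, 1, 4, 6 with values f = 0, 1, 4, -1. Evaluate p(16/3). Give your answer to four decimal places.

Write M_i for p''(x_i). With h_i = 2, 3, 2 and divided differences Δ_i = 1/2, 1, -5/2, the continuity of p' gives the tridiagonal system
  2·M_0 + 10·M_1 + 3·M_2 = 6(Δ_1 - Δ_0) = 3
  3·M_1 + 10·M_2 + 2·M_3 = 6(Δ_2 - Δ_1) = -21
Natural end conditions: M_0 = M_3 = 0.
Forward elimination and back-substitution give M_0 = 0, M_1 = 93/91, M_2 = -219/91, M_3 = 0.
On [4, 6], p(t) = 4 - 163/182·(t - 4) - 219/182·(t - 4)² + 73/364·(t - 4)³.
With (t - 4) = 4/3: p(16/3) = 2806/2457.

1.1420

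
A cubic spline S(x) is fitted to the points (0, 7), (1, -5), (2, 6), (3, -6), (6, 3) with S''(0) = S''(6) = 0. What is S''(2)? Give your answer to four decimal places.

-50.6897

Write M_i for S''(x_i). With h_i = 1, 1, 1, 3 and divided differences Δ_i = -12, 11, -12, 3, the continuity of S' gives the tridiagonal system
  1·M_0 + 4·M_1 + 1·M_2 = 6(Δ_1 - Δ_0) = 138
  1·M_1 + 4·M_2 + 1·M_3 = 6(Δ_2 - Δ_1) = -138
  1·M_2 + 8·M_3 + 3·M_4 = 6(Δ_3 - Δ_2) = 90
Natural end conditions: M_0 = M_4 = 0.
Forward elimination and back-substitution give M_0 = 0, M_1 = 1368/29, M_2 = -1470/29, M_3 = 510/29, M_4 = 0.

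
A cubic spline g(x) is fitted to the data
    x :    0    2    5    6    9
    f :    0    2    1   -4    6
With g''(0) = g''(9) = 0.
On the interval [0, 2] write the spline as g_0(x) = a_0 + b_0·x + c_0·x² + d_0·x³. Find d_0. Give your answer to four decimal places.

Put M_i = g'' at the i-th knot. Here h = (2, 3, 1, 3) and Δ = (1, -1/3, -5, 10/3), so the interior equations h_(i-1)·M_(i-1) + 2(h_(i-1)+h_i)·M_i + h_i·M_(i+1) = 6(Δ_i − Δ_(i-1)) read
  2·M_0 + 10·M_1 + 3·M_2 = 6(Δ_1 - Δ_0) = -8
  3·M_1 + 8·M_2 + 1·M_3 = 6(Δ_2 - Δ_1) = -28
  1·M_2 + 8·M_3 + 3·M_4 = 6(Δ_3 - Δ_2) = 50
Natural end conditions: M_0 = M_4 = 0.
Hence M_0 = 0, M_1 = 53/93, M_2 = -1274/279, M_3 = 1903/279, M_4 = 0.
On [0, 2], with g_0(x) = a_0 + b_0·x + c_0·x² + d_0·x³: c_0 = M_0/2 = 0, d_0 = (M_1 - M_0)/(6h_0) = 53/1116, b_0 = Δ_0 - h_0(2M_0 + M_1)/6 = 226/279.

0.0475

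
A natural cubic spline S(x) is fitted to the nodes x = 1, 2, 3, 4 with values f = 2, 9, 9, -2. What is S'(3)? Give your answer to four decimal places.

With σ_i denoting the second derivative at x_i, h_i = 1, 1, 1, and Δ_i = (y_(i+1) − y_i)/h_i = 7, 0, -11:
  1·σ_0 + 4·σ_1 + 1·σ_2 = 6(Δ_1 - Δ_0) = -42
  1·σ_1 + 4·σ_2 + 1·σ_3 = 6(Δ_2 - Δ_1) = -66
Natural end conditions: σ_0 = σ_3 = 0.
Forward elimination and back-substitution give σ_0 = 0, σ_1 = -34/5, σ_2 = -74/5, σ_3 = 0.
On [3, 4], S'(x) = b_2 + 2c_2·(x - 3) + 3d_2·(x - 3)² with b_2 = Δ_2 - h_2(2σ_2 + σ_3)/6 = -91/15, c_2 = σ_2/2 = -37/5, d_2 = (σ_3 - σ_2)/(6h_2) = 37/15. So S'(3) = -91/15.

-6.0667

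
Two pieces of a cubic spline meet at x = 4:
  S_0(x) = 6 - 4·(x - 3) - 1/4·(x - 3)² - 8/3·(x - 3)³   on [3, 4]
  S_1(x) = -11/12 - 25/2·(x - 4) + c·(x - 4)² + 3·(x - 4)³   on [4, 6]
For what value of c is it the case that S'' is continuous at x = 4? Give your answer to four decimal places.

S_0''(x) = -1/2 - 16·(x - 3), so S_0''(4) = -33/2. On the right, S_1''(4) = 2c, so c = -33/4.

-8.2500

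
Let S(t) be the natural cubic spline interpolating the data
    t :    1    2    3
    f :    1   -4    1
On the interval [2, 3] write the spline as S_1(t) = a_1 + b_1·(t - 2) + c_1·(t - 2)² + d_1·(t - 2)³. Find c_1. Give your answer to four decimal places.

7.5000

Put m_i = S'' at the i-th knot. Here h = (1, 1) and Δ = (-5, 5), so the interior equations h_(i-1)·m_(i-1) + 2(h_(i-1)+h_i)·m_i + h_i·m_(i+1) = 6(Δ_i − Δ_(i-1)) read
  1·m_0 + 4·m_1 + 1·m_2 = 6(Δ_1 - Δ_0) = 60
Natural end conditions: m_0 = m_2 = 0.
Hence m_0 = 0, m_1 = 15, m_2 = 0.
On [2, 3], with S_1(t) = a_1 + b_1·(t - 2) + c_1·(t - 2)² + d_1·(t - 2)³: c_1 = m_1/2 = 15/2, d_1 = (m_2 - m_1)/(6h_1) = -5/2, b_1 = Δ_1 - h_1(2m_1 + m_2)/6 = 0.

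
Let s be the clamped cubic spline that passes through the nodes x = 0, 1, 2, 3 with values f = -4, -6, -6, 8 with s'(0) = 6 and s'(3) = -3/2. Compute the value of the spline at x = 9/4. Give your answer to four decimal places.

-1.9984

Put M_i = s'' at the i-th knot. Here h = (1, 1, 1) and Δ = (-2, 0, 14), so the interior equations h_(i-1)·M_(i-1) + 2(h_(i-1)+h_i)·M_i + h_i·M_(i+1) = 6(Δ_i − Δ_(i-1)) read
  1·M_0 + 4·M_1 + 1·M_2 = 6(Δ_1 - Δ_0) = 12
  1·M_1 + 4·M_2 + 1·M_3 = 6(Δ_2 - Δ_1) = 84
Clamped end conditions give two more equations: 2h_0·M_0 + h_0·M_1 = 6(Δ_0 - s'(0)) = -48 and h_2·M_2 + 2h_2·M_3 = 6(s'(3) - Δ_2) = -93.
Forward elimination and back-substitution give M_0 = -119/5, M_1 = -2/5, M_2 = 187/5, M_3 = -326/5.
On [2, 3], s(x) = -6 + 62/5·(x - 2) + 187/10·(x - 2)² - 171/10·(x - 2)³.
With (x - 2) = 1/4: s(9/4) = -1279/640.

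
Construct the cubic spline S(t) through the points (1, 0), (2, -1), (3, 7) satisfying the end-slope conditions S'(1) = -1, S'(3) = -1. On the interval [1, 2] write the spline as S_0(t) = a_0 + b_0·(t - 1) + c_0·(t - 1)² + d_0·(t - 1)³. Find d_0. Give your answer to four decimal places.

6.7500

With M_i denoting the second derivative at x_i, h_i = 1, 1, and Δ_i = (y_(i+1) − y_i)/h_i = -1, 8:
  1·M_0 + 4·M_1 + 1·M_2 = 6(Δ_1 - Δ_0) = 54
Clamped end conditions give two more equations: 2h_0·M_0 + h_0·M_1 = 6(Δ_0 - S'(1)) = 0 and h_1·M_1 + 2h_1·M_2 = 6(S'(3) - Δ_1) = -54.
Solving: M_0 = -27/2, M_1 = 27, M_2 = -81/2.
On [1, 2], with S_0(t) = a_0 + b_0·(t - 1) + c_0·(t - 1)² + d_0·(t - 1)³: c_0 = M_0/2 = -27/4, d_0 = (M_1 - M_0)/(6h_0) = 27/4, b_0 = Δ_0 - h_0(2M_0 + M_1)/6 = -1.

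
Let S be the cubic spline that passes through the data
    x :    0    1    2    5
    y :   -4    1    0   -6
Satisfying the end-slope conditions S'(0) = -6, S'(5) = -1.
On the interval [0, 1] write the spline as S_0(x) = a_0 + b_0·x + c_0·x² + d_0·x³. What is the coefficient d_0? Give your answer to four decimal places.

Let m_i = S''(x_i). Step sizes h_i = 1, 1, 3; slopes of the chords Δ_i = (y_(i+1) - y_i)/h_i = 5, -1, -2.
  1·m_0 + 4·m_1 + 1·m_2 = 6(Δ_1 - Δ_0) = -36
  1·m_1 + 8·m_2 + 3·m_3 = 6(Δ_2 - Δ_1) = -6
Clamped end conditions give two more equations: 2h_0·m_0 + h_0·m_1 = 6(Δ_0 - S'(0)) = 66 and h_2·m_2 + 2h_2·m_3 = 6(S'(5) - Δ_2) = 6.
Solving: m_0 = 1250/29, m_1 = -586/29, m_2 = 50/29, m_3 = 4/29.
On [0, 1], with S_0(x) = a_0 + b_0·x + c_0·x² + d_0·x³: c_0 = m_0/2 = 625/29, d_0 = (m_1 - m_0)/(6h_0) = -306/29, b_0 = Δ_0 - h_0(2m_0 + m_1)/6 = -6.

-10.5517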